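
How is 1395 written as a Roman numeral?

Convert 1395 to Roman numerals:
  1395 contains 1×1000 (M)
  395 contains 3×100 (CCC)
  95 contains 1×90 (XC)
  5 contains 1×5 (V)

MCCCXCV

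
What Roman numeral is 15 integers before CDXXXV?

CDXXXV = 435
435 - 15 = 420

CDXX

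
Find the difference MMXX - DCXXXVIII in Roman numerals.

MMXX = 2020
DCXXXVIII = 638
2020 - 638 = 1382

MCCCLXXXII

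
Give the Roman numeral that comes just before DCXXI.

DCXXI = 621, so the previous integer is 621 - 1 = 620

DCXX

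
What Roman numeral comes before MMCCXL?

MMCCXL = 2240, so the previous integer is 2240 - 1 = 2239

MMCCXXXIX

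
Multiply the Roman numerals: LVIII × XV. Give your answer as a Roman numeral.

LVIII = 58
XV = 15
58 × 15 = 870

DCCCLXX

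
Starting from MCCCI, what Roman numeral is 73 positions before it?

MCCCI = 1301
1301 - 73 = 1228

MCCXXVIII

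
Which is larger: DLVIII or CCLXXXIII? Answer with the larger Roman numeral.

DLVIII = 558
CCLXXXIII = 283
558 is larger

DLVIII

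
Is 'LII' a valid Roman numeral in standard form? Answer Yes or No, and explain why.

'LII': Check the rules: uses only the symbols I, V, X, L, C, D, M; no symbol is repeated more than three times in a row; V, L and D each appear at most once; no smaller symbol precedes a larger one (values never increase from left to right). Value: L (50) + I (1) + I (1) = 52. So it is a valid standard Roman numeral.

Yes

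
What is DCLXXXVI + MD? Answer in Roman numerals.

DCLXXXVI = 686
MD = 1500
686 + 1500 = 2186

MMCLXXXVI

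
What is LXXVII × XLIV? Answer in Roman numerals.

LXXVII = 77
XLIV = 44
77 × 44 = 3388

MMMCCCLXXXVIII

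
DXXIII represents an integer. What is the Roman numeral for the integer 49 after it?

DXXIII = 523
523 + 49 = 572

DLXXII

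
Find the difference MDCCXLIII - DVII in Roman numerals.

MDCCXLIII = 1743
DVII = 507
1743 - 507 = 1236

MCCXXXVI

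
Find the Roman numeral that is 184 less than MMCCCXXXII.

MMCCCXXXII = 2332
2332 - 184 = 2148

MMCXLVIII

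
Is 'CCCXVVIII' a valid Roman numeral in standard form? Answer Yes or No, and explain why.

'CCCXVVIII': V should not appear more than once

No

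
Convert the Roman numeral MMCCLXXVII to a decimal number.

MMCCLXXVII: M=1000, M=1000, C=100, C=100, L=50, X=10, X=10, V=5, I=1, I=1
1000 + 1000 + 100 + 100 + 50 + 10 + 10 + 5 + 1 + 1 = 2277

2277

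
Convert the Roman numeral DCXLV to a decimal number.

DCXLV: D=500, C=100, XL=40, V=5
500 + 100 + 40 + 5 = 645

645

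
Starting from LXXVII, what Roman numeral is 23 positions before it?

LXXVII = 77
77 - 23 = 54

LIV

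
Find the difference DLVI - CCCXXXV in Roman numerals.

DLVI = 556
CCCXXXV = 335
556 - 335 = 221

CCXXI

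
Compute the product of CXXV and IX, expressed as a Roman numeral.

CXXV = 125
IX = 9
125 × 9 = 1125

MCXXV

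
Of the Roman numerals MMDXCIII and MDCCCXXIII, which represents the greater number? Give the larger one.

MMDXCIII = 2593
MDCCCXXIII = 1823
2593 is larger

MMDXCIII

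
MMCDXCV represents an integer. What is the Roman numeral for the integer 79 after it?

MMCDXCV = 2495
2495 + 79 = 2574

MMDLXXIV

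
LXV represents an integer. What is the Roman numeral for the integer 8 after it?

LXV = 65
65 + 8 = 73

LXXIII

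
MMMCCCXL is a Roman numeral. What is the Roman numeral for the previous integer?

MMMCCCXL = 3340; previous is 3339

MMMCCCXXXIX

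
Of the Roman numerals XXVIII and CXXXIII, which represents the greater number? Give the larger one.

XXVIII = 28
CXXXIII = 133
133 is larger

CXXXIII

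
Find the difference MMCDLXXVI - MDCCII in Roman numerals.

MMCDLXXVI = 2476
MDCCII = 1702
2476 - 1702 = 774

DCCLXXIV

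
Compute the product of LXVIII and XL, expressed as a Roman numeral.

LXVIII = 68
XL = 40
68 × 40 = 2720

MMDCCXX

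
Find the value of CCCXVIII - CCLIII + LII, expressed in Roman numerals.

CCCXVIII = 318, CCLIII = 253, LII = 52
318 - 253 = 65
65 + 52 = 117

CXVII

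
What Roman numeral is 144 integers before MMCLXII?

MMCLXII = 2162
2162 - 144 = 2018

MMXVIII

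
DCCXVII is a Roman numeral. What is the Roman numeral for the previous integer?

DCCXVII = 717, so the previous integer is 717 - 1 = 716

DCCXVI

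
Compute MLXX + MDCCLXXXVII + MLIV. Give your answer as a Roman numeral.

MLXX = 1070, MDCCLXXXVII = 1787, MLIV = 1054
1070 + 1787 = 2857
2857 + 1054 = 3911

MMMCMXI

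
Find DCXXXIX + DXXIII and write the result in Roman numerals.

DCXXXIX = 639
DXXIII = 523
639 + 523 = 1162

MCLXII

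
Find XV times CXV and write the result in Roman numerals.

XV = 15
CXV = 115
15 × 115 = 1725

MDCCXXV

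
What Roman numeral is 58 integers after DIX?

DIX = 509
509 + 58 = 567

DLXVII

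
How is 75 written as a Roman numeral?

Convert 75 to Roman numerals:
  75 contains 1×50 (L)
  25 contains 2×10 (XX)
  5 contains 1×5 (V)

LXXV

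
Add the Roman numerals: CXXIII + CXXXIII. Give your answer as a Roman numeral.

CXXIII = 123
CXXXIII = 133
123 + 133 = 256

CCLVI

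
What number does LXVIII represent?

LXVIII: L=50, X=10, V=5, I=1, I=1, I=1
50 + 10 + 5 + 1 + 1 + 1 = 68

68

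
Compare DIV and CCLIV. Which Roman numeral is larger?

DIV = 504
CCLIV = 254
504 is larger

DIV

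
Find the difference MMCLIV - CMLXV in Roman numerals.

MMCLIV = 2154
CMLXV = 965
2154 - 965 = 1189

MCLXXXIX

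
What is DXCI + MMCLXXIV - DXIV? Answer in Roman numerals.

DXCI = 591, MMCLXXIV = 2174, DXIV = 514
591 + 2174 = 2765
2765 - 514 = 2251

MMCCLI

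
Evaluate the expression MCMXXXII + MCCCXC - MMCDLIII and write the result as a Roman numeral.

MCMXXXII = 1932, MCCCXC = 1390, MMCDLIII = 2453
1932 + 1390 = 3322
3322 - 2453 = 869

DCCCLXIX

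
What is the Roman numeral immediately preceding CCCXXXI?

CCCXXXI = 331, so the previous integer is 331 - 1 = 330

CCCXXX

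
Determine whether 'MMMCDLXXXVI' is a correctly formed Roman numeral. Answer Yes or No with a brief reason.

'MMMCDLXXXVI': Check the rules: uses only the symbols I, V, X, L, C, D, M; no symbol is repeated more than three times in a row; V, L and D each appear at most once; the only place a smaller symbol precedes a larger one is the allowed subtractive pair CD, the symbol right after such a pair (if any) is smaller than the pair's first symbol, and otherwise the values never increase from left to right. Value: M (1000) + M (1000) + M (1000) + CD (400) + L (50) + X (10) + X (10) + X (10) + V (5) + I (1) = 3486. So it is a valid standard Roman numeral.

Yes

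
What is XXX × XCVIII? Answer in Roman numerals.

XXX = 30
XCVIII = 98
30 × 98 = 2940

MMCMXL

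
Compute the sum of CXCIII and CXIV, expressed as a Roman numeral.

CXCIII = 193
CXIV = 114
193 + 114 = 307

CCCVII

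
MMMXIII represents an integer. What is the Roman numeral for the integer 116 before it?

MMMXIII = 3013
3013 - 116 = 2897

MMDCCCXCVII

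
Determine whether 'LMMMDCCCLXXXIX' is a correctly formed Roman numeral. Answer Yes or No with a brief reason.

'LMMMDCCCLXXXIX': L should not appear more than once

No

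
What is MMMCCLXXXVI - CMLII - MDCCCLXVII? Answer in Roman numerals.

MMMCCLXXXVI = 3286, CMLII = 952, MDCCCLXVII = 1867
3286 - 952 = 2334
2334 - 1867 = 467

CDLXVII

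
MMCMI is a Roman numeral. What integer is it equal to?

MMCMI: M=1000, M=1000, CM=900, I=1
1000 + 1000 + 900 + 1 = 2901

2901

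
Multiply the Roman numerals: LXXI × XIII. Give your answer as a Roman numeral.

LXXI = 71
XIII = 13
71 × 13 = 923

CMXXIII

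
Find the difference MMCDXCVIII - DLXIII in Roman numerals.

MMCDXCVIII = 2498
DLXIII = 563
2498 - 563 = 1935

MCMXXXV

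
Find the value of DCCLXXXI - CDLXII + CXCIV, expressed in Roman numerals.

DCCLXXXI = 781, CDLXII = 462, CXCIV = 194
781 - 462 = 319
319 + 194 = 513

DXIII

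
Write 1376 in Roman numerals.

Convert 1376 to Roman numerals:
  1376 contains 1×1000 (M)
  376 contains 3×100 (CCC)
  76 contains 1×50 (L)
  26 contains 2×10 (XX)
  6 contains 1×5 (V)
  1 contains 1×1 (I)

MCCCLXXVI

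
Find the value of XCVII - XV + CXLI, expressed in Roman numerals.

XCVII = 97, XV = 15, CXLI = 141
97 - 15 = 82
82 + 141 = 223

CCXXIII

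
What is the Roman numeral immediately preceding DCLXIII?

DCLXIII = 663; previous is 662

DCLXII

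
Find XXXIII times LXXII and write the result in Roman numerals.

XXXIII = 33
LXXII = 72
33 × 72 = 2376

MMCCCLXXVI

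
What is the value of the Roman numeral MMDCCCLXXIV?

MMDCCCLXXIV: M=1000, M=1000, D=500, C=100, C=100, C=100, L=50, X=10, X=10, IV=4
1000 + 1000 + 500 + 100 + 100 + 100 + 50 + 10 + 10 + 4 = 2874

2874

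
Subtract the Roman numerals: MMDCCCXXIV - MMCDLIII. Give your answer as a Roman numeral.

MMDCCCXXIV = 2824
MMCDLIII = 2453
2824 - 2453 = 371

CCCLXXI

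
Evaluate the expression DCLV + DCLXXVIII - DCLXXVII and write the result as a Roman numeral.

DCLV = 655, DCLXXVIII = 678, DCLXXVII = 677
655 + 678 = 1333
1333 - 677 = 656

DCLVI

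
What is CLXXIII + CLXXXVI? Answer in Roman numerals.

CLXXIII = 173
CLXXXVI = 186
173 + 186 = 359

CCCLIX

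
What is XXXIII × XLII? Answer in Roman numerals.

XXXIII = 33
XLII = 42
33 × 42 = 1386

MCCCLXXXVI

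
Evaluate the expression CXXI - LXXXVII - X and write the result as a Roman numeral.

CXXI = 121, LXXXVII = 87, X = 10
121 - 87 = 34
34 - 10 = 24

XXIV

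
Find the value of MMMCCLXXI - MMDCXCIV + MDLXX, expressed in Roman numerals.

MMMCCLXXI = 3271, MMDCXCIV = 2694, MDLXX = 1570
3271 - 2694 = 577
577 + 1570 = 2147

MMCXLVII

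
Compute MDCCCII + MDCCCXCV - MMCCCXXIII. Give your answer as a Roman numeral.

MDCCCII = 1802, MDCCCXCV = 1895, MMCCCXXIII = 2323
1802 + 1895 = 3697
3697 - 2323 = 1374

MCCCLXXIV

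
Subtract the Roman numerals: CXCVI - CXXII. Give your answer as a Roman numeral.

CXCVI = 196
CXXII = 122
196 - 122 = 74

LXXIV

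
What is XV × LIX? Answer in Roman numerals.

XV = 15
LIX = 59
15 × 59 = 885

DCCCLXXXV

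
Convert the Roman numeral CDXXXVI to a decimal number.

CDXXXVI: CD=400, X=10, X=10, X=10, V=5, I=1
400 + 10 + 10 + 10 + 5 + 1 = 436

436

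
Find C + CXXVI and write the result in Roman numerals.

C = 100
CXXVI = 126
100 + 126 = 226

CCXXVI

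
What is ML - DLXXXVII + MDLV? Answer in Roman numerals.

ML = 1050, DLXXXVII = 587, MDLV = 1555
1050 - 587 = 463
463 + 1555 = 2018

MMXVIII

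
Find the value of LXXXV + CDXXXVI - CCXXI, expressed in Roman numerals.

LXXXV = 85, CDXXXVI = 436, CCXXI = 221
85 + 436 = 521
521 - 221 = 300

CCC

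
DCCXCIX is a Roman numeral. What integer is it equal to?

DCCXCIX: D=500, C=100, C=100, XC=90, IX=9
500 + 100 + 100 + 90 + 9 = 799

799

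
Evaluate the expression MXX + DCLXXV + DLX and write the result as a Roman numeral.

MXX = 1020, DCLXXV = 675, DLX = 560
1020 + 675 = 1695
1695 + 560 = 2255

MMCCLV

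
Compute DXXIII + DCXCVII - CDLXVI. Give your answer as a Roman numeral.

DXXIII = 523, DCXCVII = 697, CDLXVI = 466
523 + 697 = 1220
1220 - 466 = 754

DCCLIV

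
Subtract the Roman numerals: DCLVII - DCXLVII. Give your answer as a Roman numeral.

DCLVII = 657
DCXLVII = 647
657 - 647 = 10

X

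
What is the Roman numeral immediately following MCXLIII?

MCXLIII = 1143; next is 1144

MCXLIV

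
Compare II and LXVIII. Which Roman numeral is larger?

II = 2
LXVIII = 68
68 is larger

LXVIII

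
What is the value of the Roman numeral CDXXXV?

CDXXXV: CD=400, X=10, X=10, X=10, V=5
400 + 10 + 10 + 10 + 5 = 435

435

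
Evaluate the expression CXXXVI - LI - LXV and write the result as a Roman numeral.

CXXXVI = 136, LI = 51, LXV = 65
136 - 51 = 85
85 - 65 = 20

XX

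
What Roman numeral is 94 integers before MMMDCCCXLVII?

MMMDCCCXLVII = 3847
3847 - 94 = 3753

MMMDCCLIII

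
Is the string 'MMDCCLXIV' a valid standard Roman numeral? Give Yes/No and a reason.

'MMDCCLXIV': Check the rules: uses only the symbols I, V, X, L, C, D, M; no symbol is repeated more than three times in a row; V, L and D each appear at most once; the only place a smaller symbol precedes a larger one is the allowed subtractive pair IV, the symbol right after such a pair (if any) is smaller than the pair's first symbol, and otherwise the values never increase from left to right. Value: M (1000) + M (1000) + D (500) + C (100) + C (100) + L (50) + X (10) + IV (4) = 2764. So it is a valid standard Roman numeral.

Yes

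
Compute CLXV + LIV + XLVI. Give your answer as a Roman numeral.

CLXV = 165, LIV = 54, XLVI = 46
165 + 54 = 219
219 + 46 = 265

CCLXV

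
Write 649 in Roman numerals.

Convert 649 to Roman numerals:
  649 contains 1×500 (D)
  149 contains 1×100 (C)
  49 contains 1×40 (XL)
  9 contains 1×9 (IX)

DCXLIX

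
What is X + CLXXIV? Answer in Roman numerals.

X = 10
CLXXIV = 174
10 + 174 = 184

CLXXXIV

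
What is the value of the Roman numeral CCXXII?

CCXXII: C=100, C=100, X=10, X=10, I=1, I=1
100 + 100 + 10 + 10 + 1 + 1 = 222

222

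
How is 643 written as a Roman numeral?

Convert 643 to Roman numerals:
  643 contains 1×500 (D)
  143 contains 1×100 (C)
  43 contains 1×40 (XL)
  3 contains 3×1 (III)

DCXLIII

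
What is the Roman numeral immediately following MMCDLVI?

MMCDLVI = 2456, so the next integer is 2456 + 1 = 2457

MMCDLVII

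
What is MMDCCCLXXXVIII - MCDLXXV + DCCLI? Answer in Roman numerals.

MMDCCCLXXXVIII = 2888, MCDLXXV = 1475, DCCLI = 751
2888 - 1475 = 1413
1413 + 751 = 2164

MMCLXIV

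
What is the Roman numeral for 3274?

Convert 3274 to Roman numerals:
  3274 contains 3×1000 (MMM)
  274 contains 2×100 (CC)
  74 contains 1×50 (L)
  24 contains 2×10 (XX)
  4 contains 1×4 (IV)

MMMCCLXXIV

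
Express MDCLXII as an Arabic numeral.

MDCLXII: M=1000, D=500, C=100, L=50, X=10, I=1, I=1
1000 + 500 + 100 + 50 + 10 + 1 + 1 = 1662

1662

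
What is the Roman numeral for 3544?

Convert 3544 to Roman numerals:
  3544 contains 3×1000 (MMM)
  544 contains 1×500 (D)
  44 contains 1×40 (XL)
  4 contains 1×4 (IV)

MMMDXLIV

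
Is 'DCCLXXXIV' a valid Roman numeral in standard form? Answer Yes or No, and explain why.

'DCCLXXXIV': Check the rules: uses only the symbols I, V, X, L, C, D, M; no symbol is repeated more than three times in a row; V, L and D each appear at most once; the only place a smaller symbol precedes a larger one is the allowed subtractive pair IV, the symbol right after such a pair (if any) is smaller than the pair's first symbol, and otherwise the values never increase from left to right. Value: D (500) + C (100) + C (100) + L (50) + X (10) + X (10) + X (10) + IV (4) = 784. So it is a valid standard Roman numeral.

Yes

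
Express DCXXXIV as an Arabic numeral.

DCXXXIV: D=500, C=100, X=10, X=10, X=10, IV=4
500 + 100 + 10 + 10 + 10 + 4 = 634

634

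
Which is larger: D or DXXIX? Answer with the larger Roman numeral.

D = 500
DXXIX = 529
529 is larger

DXXIX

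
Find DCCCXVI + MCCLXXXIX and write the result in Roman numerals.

DCCCXVI = 816
MCCLXXXIX = 1289
816 + 1289 = 2105

MMCV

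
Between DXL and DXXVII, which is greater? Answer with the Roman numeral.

DXL = 540
DXXVII = 527
540 is larger

DXL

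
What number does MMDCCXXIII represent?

MMDCCXXIII: M=1000, M=1000, D=500, C=100, C=100, X=10, X=10, I=1, I=1, I=1
1000 + 1000 + 500 + 100 + 100 + 10 + 10 + 1 + 1 + 1 = 2723

2723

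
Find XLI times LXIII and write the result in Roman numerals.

XLI = 41
LXIII = 63
41 × 63 = 2583

MMDLXXXIII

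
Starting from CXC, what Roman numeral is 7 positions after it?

CXC = 190
190 + 7 = 197

CXCVII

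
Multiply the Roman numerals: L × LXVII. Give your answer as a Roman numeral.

L = 50
LXVII = 67
50 × 67 = 3350

MMMCCCL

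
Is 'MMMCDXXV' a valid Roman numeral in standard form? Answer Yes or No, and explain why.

'MMMCDXXV': Check the rules: uses only the symbols I, V, X, L, C, D, M; no symbol is repeated more than three times in a row; V, L and D each appear at most once; the only place a smaller symbol precedes a larger one is the allowed subtractive pair CD, the symbol right after such a pair (if any) is smaller than the pair's first symbol, and otherwise the values never increase from left to right. Value: M (1000) + M (1000) + M (1000) + CD (400) + X (10) + X (10) + V (5) = 3425. So it is a valid standard Roman numeral.

Yes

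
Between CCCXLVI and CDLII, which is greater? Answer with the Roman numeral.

CCCXLVI = 346
CDLII = 452
452 is larger

CDLII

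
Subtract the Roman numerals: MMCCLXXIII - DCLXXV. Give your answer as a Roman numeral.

MMCCLXXIII = 2273
DCLXXV = 675
2273 - 675 = 1598

MDXCVIII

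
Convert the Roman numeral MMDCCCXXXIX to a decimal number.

MMDCCCXXXIX: M=1000, M=1000, D=500, C=100, C=100, C=100, X=10, X=10, X=10, IX=9
1000 + 1000 + 500 + 100 + 100 + 100 + 10 + 10 + 10 + 9 = 2839

2839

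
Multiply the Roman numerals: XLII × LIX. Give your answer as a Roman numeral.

XLII = 42
LIX = 59
42 × 59 = 2478

MMCDLXXVIII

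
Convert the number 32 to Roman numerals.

Convert 32 to Roman numerals:
  32 contains 3×10 (XXX)
  2 contains 2×1 (II)

XXXII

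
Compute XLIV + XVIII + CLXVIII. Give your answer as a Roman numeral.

XLIV = 44, XVIII = 18, CLXVIII = 168
44 + 18 = 62
62 + 168 = 230

CCXXX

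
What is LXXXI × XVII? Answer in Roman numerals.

LXXXI = 81
XVII = 17
81 × 17 = 1377

MCCCLXXVII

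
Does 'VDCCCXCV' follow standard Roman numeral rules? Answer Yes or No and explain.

'VDCCCXCV': V should not appear more than once

No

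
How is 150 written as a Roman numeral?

Convert 150 to Roman numerals:
  150 contains 1×100 (C)
  50 contains 1×50 (L)

CL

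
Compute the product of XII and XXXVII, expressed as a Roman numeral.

XII = 12
XXXVII = 37
12 × 37 = 444

CDXLIV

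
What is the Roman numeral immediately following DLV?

DLV = 555, so the next integer is 555 + 1 = 556

DLVI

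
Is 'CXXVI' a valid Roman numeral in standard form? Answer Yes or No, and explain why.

'CXXVI': Check the rules: uses only the symbols I, V, X, L, C, D, M; no symbol is repeated more than three times in a row; V, L and D each appear at most once; no smaller symbol precedes a larger one (values never increase from left to right). Value: C (100) + X (10) + X (10) + V (5) + I (1) = 126. So it is a valid standard Roman numeral.

Yes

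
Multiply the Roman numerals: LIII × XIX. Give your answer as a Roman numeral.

LIII = 53
XIX = 19
53 × 19 = 1007

MVII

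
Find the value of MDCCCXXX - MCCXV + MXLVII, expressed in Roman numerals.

MDCCCXXX = 1830, MCCXV = 1215, MXLVII = 1047
1830 - 1215 = 615
615 + 1047 = 1662

MDCLXII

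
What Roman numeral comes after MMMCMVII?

MMMCMVII = 3907; next is 3908

MMMCMVIII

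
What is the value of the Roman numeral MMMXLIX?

MMMXLIX: M=1000, M=1000, M=1000, XL=40, IX=9
1000 + 1000 + 1000 + 40 + 9 = 3049

3049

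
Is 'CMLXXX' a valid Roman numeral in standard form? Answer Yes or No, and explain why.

'CMLXXX': Check the rules: uses only the symbols I, V, X, L, C, D, M; no symbol is repeated more than three times in a row; V, L and D each appear at most once; the only place a smaller symbol precedes a larger one is the allowed subtractive pair CM, the symbol right after such a pair (if any) is smaller than the pair's first symbol, and otherwise the values never increase from left to right. Value: CM (900) + L (50) + X (10) + X (10) + X (10) = 980. So it is a valid standard Roman numeral.

Yes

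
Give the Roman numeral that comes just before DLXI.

DLXI = 561, so the previous integer is 561 - 1 = 560

DLX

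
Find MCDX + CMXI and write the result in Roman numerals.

MCDX = 1410
CMXI = 911
1410 + 911 = 2321

MMCCCXXI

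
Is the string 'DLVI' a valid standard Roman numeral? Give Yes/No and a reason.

'DLVI': Check the rules: uses only the symbols I, V, X, L, C, D, M; no symbol is repeated more than three times in a row; V, L and D each appear at most once; no smaller symbol precedes a larger one (values never increase from left to right). Value: D (500) + L (50) + V (5) + I (1) = 556. So it is a valid standard Roman numeral.

Yes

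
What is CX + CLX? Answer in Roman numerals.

CX = 110
CLX = 160
110 + 160 = 270

CCLXX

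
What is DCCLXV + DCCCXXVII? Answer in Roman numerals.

DCCLXV = 765
DCCCXXVII = 827
765 + 827 = 1592

MDXCII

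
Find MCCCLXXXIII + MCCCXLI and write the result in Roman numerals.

MCCCLXXXIII = 1383
MCCCXLI = 1341
1383 + 1341 = 2724

MMDCCXXIV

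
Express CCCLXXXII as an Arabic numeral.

CCCLXXXII: C=100, C=100, C=100, L=50, X=10, X=10, X=10, I=1, I=1
100 + 100 + 100 + 50 + 10 + 10 + 10 + 1 + 1 = 382

382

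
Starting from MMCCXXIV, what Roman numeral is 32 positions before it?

MMCCXXIV = 2224
2224 - 32 = 2192

MMCXCII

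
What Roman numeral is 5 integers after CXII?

CXII = 112
112 + 5 = 117

CXVII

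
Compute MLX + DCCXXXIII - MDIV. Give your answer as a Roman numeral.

MLX = 1060, DCCXXXIII = 733, MDIV = 1504
1060 + 733 = 1793
1793 - 1504 = 289

CCLXXXIX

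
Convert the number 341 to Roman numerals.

Convert 341 to Roman numerals:
  341 contains 3×100 (CCC)
  41 contains 1×40 (XL)
  1 contains 1×1 (I)

CCCXLI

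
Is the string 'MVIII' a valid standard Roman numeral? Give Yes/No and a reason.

'MVIII': Check the rules: uses only the symbols I, V, X, L, C, D, M; no symbol is repeated more than three times in a row; V, L and D each appear at most once; no smaller symbol precedes a larger one (values never increase from left to right). Value: M (1000) + V (5) + I (1) + I (1) + I (1) = 1008. So it is a valid standard Roman numeral.

Yes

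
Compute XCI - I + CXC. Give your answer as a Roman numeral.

XCI = 91, I = 1, CXC = 190
91 - 1 = 90
90 + 190 = 280

CCLXXX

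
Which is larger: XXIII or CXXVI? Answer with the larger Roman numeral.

XXIII = 23
CXXVI = 126
126 is larger

CXXVI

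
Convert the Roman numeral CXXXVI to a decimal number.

CXXXVI: C=100, X=10, X=10, X=10, V=5, I=1
100 + 10 + 10 + 10 + 5 + 1 = 136

136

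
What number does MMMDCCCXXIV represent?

MMMDCCCXXIV: M=1000, M=1000, M=1000, D=500, C=100, C=100, C=100, X=10, X=10, IV=4
1000 + 1000 + 1000 + 500 + 100 + 100 + 100 + 10 + 10 + 4 = 3824

3824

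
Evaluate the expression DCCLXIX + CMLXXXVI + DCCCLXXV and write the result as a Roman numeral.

DCCLXIX = 769, CMLXXXVI = 986, DCCCLXXV = 875
769 + 986 = 1755
1755 + 875 = 2630

MMDCXXX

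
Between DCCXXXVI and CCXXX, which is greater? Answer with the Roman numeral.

DCCXXXVI = 736
CCXXX = 230
736 is larger

DCCXXXVI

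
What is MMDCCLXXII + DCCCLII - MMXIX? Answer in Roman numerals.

MMDCCLXXII = 2772, DCCCLII = 852, MMXIX = 2019
2772 + 852 = 3624
3624 - 2019 = 1605

MDCV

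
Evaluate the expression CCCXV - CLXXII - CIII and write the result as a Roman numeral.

CCCXV = 315, CLXXII = 172, CIII = 103
315 - 172 = 143
143 - 103 = 40

XL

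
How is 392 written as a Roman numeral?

Convert 392 to Roman numerals:
  392 contains 3×100 (CCC)
  92 contains 1×90 (XC)
  2 contains 2×1 (II)

CCCXCII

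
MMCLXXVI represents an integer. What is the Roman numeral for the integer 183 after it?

MMCLXXVI = 2176
2176 + 183 = 2359

MMCCCLIX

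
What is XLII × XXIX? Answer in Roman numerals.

XLII = 42
XXIX = 29
42 × 29 = 1218

MCCXVIII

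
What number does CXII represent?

CXII: C=100, X=10, I=1, I=1
100 + 10 + 1 + 1 = 112

112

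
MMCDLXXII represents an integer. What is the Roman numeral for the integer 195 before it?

MMCDLXXII = 2472
2472 - 195 = 2277

MMCCLXXVII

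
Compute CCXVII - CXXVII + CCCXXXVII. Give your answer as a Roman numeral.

CCXVII = 217, CXXVII = 127, CCCXXXVII = 337
217 - 127 = 90
90 + 337 = 427

CDXXVII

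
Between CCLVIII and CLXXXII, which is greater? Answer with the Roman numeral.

CCLVIII = 258
CLXXXII = 182
258 is larger

CCLVIII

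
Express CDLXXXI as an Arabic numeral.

CDLXXXI: CD=400, L=50, X=10, X=10, X=10, I=1
400 + 50 + 10 + 10 + 10 + 1 = 481

481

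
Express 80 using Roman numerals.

Convert 80 to Roman numerals:
  80 contains 1×50 (L)
  30 contains 3×10 (XXX)

LXXX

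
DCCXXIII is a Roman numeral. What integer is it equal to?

DCCXXIII: D=500, C=100, C=100, X=10, X=10, I=1, I=1, I=1
500 + 100 + 100 + 10 + 10 + 1 + 1 + 1 = 723

723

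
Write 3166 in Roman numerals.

Convert 3166 to Roman numerals:
  3166 contains 3×1000 (MMM)
  166 contains 1×100 (C)
  66 contains 1×50 (L)
  16 contains 1×10 (X)
  6 contains 1×5 (V)
  1 contains 1×1 (I)

MMMCLXVI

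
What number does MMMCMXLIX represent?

MMMCMXLIX: M=1000, M=1000, M=1000, CM=900, XL=40, IX=9
1000 + 1000 + 1000 + 900 + 40 + 9 = 3949

3949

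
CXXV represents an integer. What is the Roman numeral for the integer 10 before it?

CXXV = 125
125 - 10 = 115

CXV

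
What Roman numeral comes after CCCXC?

CCCXC = 390; next is 391

CCCXCI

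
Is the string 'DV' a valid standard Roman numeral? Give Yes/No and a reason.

'DV': Check the rules: uses only the symbols I, V, X, L, C, D, M; no symbol is repeated more than three times in a row; V, L and D each appear at most once; no smaller symbol precedes a larger one (values never increase from left to right). Value: D (500) + V (5) = 505. So it is a valid standard Roman numeral.

Yes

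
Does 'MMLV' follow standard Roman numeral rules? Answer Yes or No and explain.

'MMLV': Check the rules: uses only the symbols I, V, X, L, C, D, M; no symbol is repeated more than three times in a row; V, L and D each appear at most once; no smaller symbol precedes a larger one (values never increase from left to right). Value: M (1000) + M (1000) + L (50) + V (5) = 2055. So it is a valid standard Roman numeral.

Yes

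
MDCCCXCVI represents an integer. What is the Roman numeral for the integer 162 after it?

MDCCCXCVI = 1896
1896 + 162 = 2058

MMLVIII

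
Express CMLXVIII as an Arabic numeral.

CMLXVIII: CM=900, L=50, X=10, V=5, I=1, I=1, I=1
900 + 50 + 10 + 5 + 1 + 1 + 1 = 968

968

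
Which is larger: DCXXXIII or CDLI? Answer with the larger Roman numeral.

DCXXXIII = 633
CDLI = 451
633 is larger

DCXXXIII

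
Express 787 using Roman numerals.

Convert 787 to Roman numerals:
  787 contains 1×500 (D)
  287 contains 2×100 (CC)
  87 contains 1×50 (L)
  37 contains 3×10 (XXX)
  7 contains 1×5 (V)
  2 contains 2×1 (II)

DCCLXXXVII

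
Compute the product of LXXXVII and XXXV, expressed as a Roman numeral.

LXXXVII = 87
XXXV = 35
87 × 35 = 3045

MMMXLV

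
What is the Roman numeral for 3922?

Convert 3922 to Roman numerals:
  3922 contains 3×1000 (MMM)
  922 contains 1×900 (CM)
  22 contains 2×10 (XX)
  2 contains 2×1 (II)

MMMCMXXII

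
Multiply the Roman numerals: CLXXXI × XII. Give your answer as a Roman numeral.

CLXXXI = 181
XII = 12
181 × 12 = 2172

MMCLXXII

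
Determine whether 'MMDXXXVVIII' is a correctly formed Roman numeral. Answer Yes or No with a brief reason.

'MMDXXXVVIII': V should not appear more than once

No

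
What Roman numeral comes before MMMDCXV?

MMMDCXV = 3615; previous is 3614

MMMDCXIV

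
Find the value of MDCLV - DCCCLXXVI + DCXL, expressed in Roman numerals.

MDCLV = 1655, DCCCLXXVI = 876, DCXL = 640
1655 - 876 = 779
779 + 640 = 1419

MCDXIX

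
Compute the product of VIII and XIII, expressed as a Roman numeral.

VIII = 8
XIII = 13
8 × 13 = 104

CIV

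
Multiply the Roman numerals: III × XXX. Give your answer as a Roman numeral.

III = 3
XXX = 30
3 × 30 = 90

XC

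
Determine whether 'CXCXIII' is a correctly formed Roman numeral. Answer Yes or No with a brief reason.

'CXCXIII': X cannot come right after the subtractive pair XC: once X is subtracted in XC, the next symbol must be smaller than X

No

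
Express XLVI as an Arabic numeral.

XLVI: XL=40, V=5, I=1
40 + 5 + 1 = 46

46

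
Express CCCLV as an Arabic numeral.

CCCLV: C=100, C=100, C=100, L=50, V=5
100 + 100 + 100 + 50 + 5 = 355

355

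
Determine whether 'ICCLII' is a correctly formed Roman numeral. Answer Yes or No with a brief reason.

'ICCLII': Invalid subtractive combination: IC

No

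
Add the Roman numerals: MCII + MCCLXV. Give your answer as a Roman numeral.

MCII = 1102
MCCLXV = 1265
1102 + 1265 = 2367

MMCCCLXVII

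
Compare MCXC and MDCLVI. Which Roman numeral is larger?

MCXC = 1190
MDCLVI = 1656
1656 is larger

MDCLVI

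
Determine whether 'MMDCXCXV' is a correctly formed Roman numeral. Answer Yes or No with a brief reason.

'MMDCXCXV': X cannot come right after the subtractive pair XC: once X is subtracted in XC, the next symbol must be smaller than X

No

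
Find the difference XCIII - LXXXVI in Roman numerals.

XCIII = 93
LXXXVI = 86
93 - 86 = 7

VII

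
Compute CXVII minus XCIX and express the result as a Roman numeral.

CXVII = 117
XCIX = 99
117 - 99 = 18

XVIII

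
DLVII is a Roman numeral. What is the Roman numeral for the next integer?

DLVII = 557; next is 558

DLVIII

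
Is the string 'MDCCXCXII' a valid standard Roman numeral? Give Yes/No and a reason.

'MDCCXCXII': X cannot come right after the subtractive pair XC: once X is subtracted in XC, the next symbol must be smaller than X

No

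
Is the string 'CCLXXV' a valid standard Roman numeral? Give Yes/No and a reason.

'CCLXXV': Check the rules: uses only the symbols I, V, X, L, C, D, M; no symbol is repeated more than three times in a row; V, L and D each appear at most once; no smaller symbol precedes a larger one (values never increase from left to right). Value: C (100) + C (100) + L (50) + X (10) + X (10) + V (5) = 275. So it is a valid standard Roman numeral.

Yes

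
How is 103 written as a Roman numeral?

Convert 103 to Roman numerals:
  103 contains 1×100 (C)
  3 contains 3×1 (III)

CIII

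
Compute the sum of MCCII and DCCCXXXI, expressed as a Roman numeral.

MCCII = 1202
DCCCXXXI = 831
1202 + 831 = 2033

MMXXXIII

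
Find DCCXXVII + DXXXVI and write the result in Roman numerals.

DCCXXVII = 727
DXXXVI = 536
727 + 536 = 1263

MCCLXIII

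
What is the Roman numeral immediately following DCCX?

DCCX = 710; next is 711

DCCXI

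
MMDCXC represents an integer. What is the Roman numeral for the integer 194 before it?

MMDCXC = 2690
2690 - 194 = 2496

MMCDXCVI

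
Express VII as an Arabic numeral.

VII: V=5, I=1, I=1
5 + 1 + 1 = 7

7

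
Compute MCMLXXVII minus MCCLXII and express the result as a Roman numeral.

MCMLXXVII = 1977
MCCLXII = 1262
1977 - 1262 = 715

DCCXV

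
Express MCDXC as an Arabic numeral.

MCDXC: M=1000, CD=400, XC=90
1000 + 400 + 90 = 1490

1490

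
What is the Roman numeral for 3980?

Convert 3980 to Roman numerals:
  3980 contains 3×1000 (MMM)
  980 contains 1×900 (CM)
  80 contains 1×50 (L)
  30 contains 3×10 (XXX)

MMMCMLXXX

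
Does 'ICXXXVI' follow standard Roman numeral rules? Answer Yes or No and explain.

'ICXXXVI': Invalid subtractive combination: IC

No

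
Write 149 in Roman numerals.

Convert 149 to Roman numerals:
  149 contains 1×100 (C)
  49 contains 1×40 (XL)
  9 contains 1×9 (IX)

CXLIX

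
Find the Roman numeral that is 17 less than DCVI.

DCVI = 606
606 - 17 = 589

DLXXXIX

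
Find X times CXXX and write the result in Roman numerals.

X = 10
CXXX = 130
10 × 130 = 1300

MCCC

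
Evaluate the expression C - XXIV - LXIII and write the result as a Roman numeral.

C = 100, XXIV = 24, LXIII = 63
100 - 24 = 76
76 - 63 = 13

XIII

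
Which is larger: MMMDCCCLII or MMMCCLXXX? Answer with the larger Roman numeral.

MMMDCCCLII = 3852
MMMCCLXXX = 3280
3852 is larger

MMMDCCCLII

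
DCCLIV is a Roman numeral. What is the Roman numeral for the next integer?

DCCLIV = 754, so the next integer is 754 + 1 = 755

DCCLV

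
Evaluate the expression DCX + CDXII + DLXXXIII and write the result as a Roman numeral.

DCX = 610, CDXII = 412, DLXXXIII = 583
610 + 412 = 1022
1022 + 583 = 1605

MDCV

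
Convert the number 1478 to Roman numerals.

Convert 1478 to Roman numerals:
  1478 contains 1×1000 (M)
  478 contains 1×400 (CD)
  78 contains 1×50 (L)
  28 contains 2×10 (XX)
  8 contains 1×5 (V)
  3 contains 3×1 (III)

MCDLXXVIII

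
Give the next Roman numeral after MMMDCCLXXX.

MMMDCCLXXX = 3780; next is 3781

MMMDCCLXXXI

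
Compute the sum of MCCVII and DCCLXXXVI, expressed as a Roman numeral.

MCCVII = 1207
DCCLXXXVI = 786
1207 + 786 = 1993

MCMXCIII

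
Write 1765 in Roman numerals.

Convert 1765 to Roman numerals:
  1765 contains 1×1000 (M)
  765 contains 1×500 (D)
  265 contains 2×100 (CC)
  65 contains 1×50 (L)
  15 contains 1×10 (X)
  5 contains 1×5 (V)

MDCCLXV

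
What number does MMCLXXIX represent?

MMCLXXIX: M=1000, M=1000, C=100, L=50, X=10, X=10, IX=9
1000 + 1000 + 100 + 50 + 10 + 10 + 9 = 2179

2179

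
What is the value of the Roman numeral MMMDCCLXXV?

MMMDCCLXXV: M=1000, M=1000, M=1000, D=500, C=100, C=100, L=50, X=10, X=10, V=5
1000 + 1000 + 1000 + 500 + 100 + 100 + 50 + 10 + 10 + 5 = 3775

3775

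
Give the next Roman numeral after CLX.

CLX = 160; next is 161

CLXI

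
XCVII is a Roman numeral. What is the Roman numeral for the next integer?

XCVII = 97, so the next integer is 97 + 1 = 98

XCVIII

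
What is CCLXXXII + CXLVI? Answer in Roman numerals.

CCLXXXII = 282
CXLVI = 146
282 + 146 = 428

CDXXVIII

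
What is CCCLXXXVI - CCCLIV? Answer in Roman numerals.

CCCLXXXVI = 386
CCCLIV = 354
386 - 354 = 32

XXXII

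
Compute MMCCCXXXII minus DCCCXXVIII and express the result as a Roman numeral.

MMCCCXXXII = 2332
DCCCXXVIII = 828
2332 - 828 = 1504

MDIV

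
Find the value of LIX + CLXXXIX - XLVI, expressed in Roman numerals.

LIX = 59, CLXXXIX = 189, XLVI = 46
59 + 189 = 248
248 - 46 = 202

CCII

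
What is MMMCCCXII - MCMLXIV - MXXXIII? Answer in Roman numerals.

MMMCCCXII = 3312, MCMLXIV = 1964, MXXXIII = 1033
3312 - 1964 = 1348
1348 - 1033 = 315

CCCXV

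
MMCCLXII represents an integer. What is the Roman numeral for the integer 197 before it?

MMCCLXII = 2262
2262 - 197 = 2065

MMLXV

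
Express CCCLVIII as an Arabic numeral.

CCCLVIII: C=100, C=100, C=100, L=50, V=5, I=1, I=1, I=1
100 + 100 + 100 + 50 + 5 + 1 + 1 + 1 = 358

358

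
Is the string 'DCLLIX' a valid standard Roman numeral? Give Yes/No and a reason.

'DCLLIX': L should not appear more than once

No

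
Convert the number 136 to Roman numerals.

Convert 136 to Roman numerals:
  136 contains 1×100 (C)
  36 contains 3×10 (XXX)
  6 contains 1×5 (V)
  1 contains 1×1 (I)

CXXXVI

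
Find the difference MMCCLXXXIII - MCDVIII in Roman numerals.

MMCCLXXXIII = 2283
MCDVIII = 1408
2283 - 1408 = 875

DCCCLXXV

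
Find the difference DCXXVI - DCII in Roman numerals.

DCXXVI = 626
DCII = 602
626 - 602 = 24

XXIV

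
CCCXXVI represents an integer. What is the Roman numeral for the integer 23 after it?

CCCXXVI = 326
326 + 23 = 349

CCCXLIX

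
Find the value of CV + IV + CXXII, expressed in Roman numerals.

CV = 105, IV = 4, CXXII = 122
105 + 4 = 109
109 + 122 = 231

CCXXXI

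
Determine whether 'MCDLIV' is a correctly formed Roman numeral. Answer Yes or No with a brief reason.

'MCDLIV': Check the rules: uses only the symbols I, V, X, L, C, D, M; no symbol is repeated more than three times in a row; V, L and D each appear at most once; the only places a smaller symbol precedes a larger one are the allowed subtractive pairs CD, IV, the symbol right after such a pair (if any) is smaller than the pair's first symbol, and otherwise the values never increase from left to right. Value: M (1000) + CD (400) + L (50) + IV (4) = 1454. So it is a valid standard Roman numeral.

Yes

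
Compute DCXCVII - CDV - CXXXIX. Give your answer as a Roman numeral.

DCXCVII = 697, CDV = 405, CXXXIX = 139
697 - 405 = 292
292 - 139 = 153

CLIII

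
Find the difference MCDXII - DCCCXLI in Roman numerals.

MCDXII = 1412
DCCCXLI = 841
1412 - 841 = 571

DLXXI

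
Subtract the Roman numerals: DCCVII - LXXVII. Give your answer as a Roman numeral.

DCCVII = 707
LXXVII = 77
707 - 77 = 630

DCXXX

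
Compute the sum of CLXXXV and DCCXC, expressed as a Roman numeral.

CLXXXV = 185
DCCXC = 790
185 + 790 = 975

CMLXXV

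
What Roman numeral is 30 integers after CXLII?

CXLII = 142
142 + 30 = 172

CLXXII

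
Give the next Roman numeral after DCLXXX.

DCLXXX = 680, so the next integer is 680 + 1 = 681

DCLXXXI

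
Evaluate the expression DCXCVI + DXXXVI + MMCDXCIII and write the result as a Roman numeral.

DCXCVI = 696, DXXXVI = 536, MMCDXCIII = 2493
696 + 536 = 1232
1232 + 2493 = 3725

MMMDCCXXV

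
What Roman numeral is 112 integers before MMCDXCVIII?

MMCDXCVIII = 2498
2498 - 112 = 2386

MMCCCLXXXVI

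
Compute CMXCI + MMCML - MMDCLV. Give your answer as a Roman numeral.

CMXCI = 991, MMCML = 2950, MMDCLV = 2655
991 + 2950 = 3941
3941 - 2655 = 1286

MCCLXXXVI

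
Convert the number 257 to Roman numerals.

Convert 257 to Roman numerals:
  257 contains 2×100 (CC)
  57 contains 1×50 (L)
  7 contains 1×5 (V)
  2 contains 2×1 (II)

CCLVII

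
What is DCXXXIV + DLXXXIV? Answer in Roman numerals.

DCXXXIV = 634
DLXXXIV = 584
634 + 584 = 1218

MCCXVIII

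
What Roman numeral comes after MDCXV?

MDCXV = 1615; next is 1616

MDCXVI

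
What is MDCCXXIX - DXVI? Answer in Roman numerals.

MDCCXXIX = 1729
DXVI = 516
1729 - 516 = 1213

MCCXIII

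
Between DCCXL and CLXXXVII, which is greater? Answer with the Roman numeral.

DCCXL = 740
CLXXXVII = 187
740 is larger

DCCXL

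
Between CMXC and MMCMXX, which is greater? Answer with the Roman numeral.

CMXC = 990
MMCMXX = 2920
2920 is larger

MMCMXX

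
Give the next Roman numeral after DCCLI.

DCCLI = 751, so the next integer is 751 + 1 = 752

DCCLII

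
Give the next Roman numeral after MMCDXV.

MMCDXV = 2415, so the next integer is 2415 + 1 = 2416

MMCDXVI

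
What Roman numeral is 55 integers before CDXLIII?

CDXLIII = 443
443 - 55 = 388

CCCLXXXVIII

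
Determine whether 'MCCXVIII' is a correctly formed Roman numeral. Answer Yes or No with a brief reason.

'MCCXVIII': Check the rules: uses only the symbols I, V, X, L, C, D, M; no symbol is repeated more than three times in a row; V, L and D each appear at most once; no smaller symbol precedes a larger one (values never increase from left to right). Value: M (1000) + C (100) + C (100) + X (10) + V (5) + I (1) + I (1) + I (1) = 1218. So it is a valid standard Roman numeral.

Yes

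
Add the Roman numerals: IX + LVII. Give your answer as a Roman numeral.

IX = 9
LVII = 57
9 + 57 = 66

LXVI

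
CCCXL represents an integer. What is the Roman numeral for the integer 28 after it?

CCCXL = 340
340 + 28 = 368

CCCLXVIII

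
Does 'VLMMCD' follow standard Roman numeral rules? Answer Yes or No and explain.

'VLMMCD': Invalid subtractive combination: VL

No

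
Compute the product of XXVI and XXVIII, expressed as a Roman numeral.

XXVI = 26
XXVIII = 28
26 × 28 = 728

DCCXXVIII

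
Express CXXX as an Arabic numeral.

CXXX: C=100, X=10, X=10, X=10
100 + 10 + 10 + 10 = 130

130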